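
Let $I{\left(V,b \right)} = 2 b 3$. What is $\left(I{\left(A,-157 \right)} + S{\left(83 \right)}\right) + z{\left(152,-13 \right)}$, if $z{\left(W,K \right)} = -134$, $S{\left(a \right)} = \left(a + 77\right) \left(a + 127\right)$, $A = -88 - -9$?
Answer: $32524$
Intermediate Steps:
$A = -79$ ($A = -88 + 9 = -79$)
$S{\left(a \right)} = \left(77 + a\right) \left(127 + a\right)$
$I{\left(V,b \right)} = 6 b$
$\left(I{\left(A,-157 \right)} + S{\left(83 \right)}\right) + z{\left(152,-13 \right)} = \left(6 \left(-157\right) + \left(9779 + 83^{2} + 204 \cdot 83\right)\right) - 134 = \left(-942 + \left(9779 + 6889 + 16932\right)\right) - 134 = \left(-942 + 33600\right) - 134 = 32658 - 134 = 32524$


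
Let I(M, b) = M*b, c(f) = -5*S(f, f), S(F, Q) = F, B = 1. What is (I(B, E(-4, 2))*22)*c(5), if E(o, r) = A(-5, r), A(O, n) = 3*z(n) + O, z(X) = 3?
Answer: -2200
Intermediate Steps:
A(O, n) = 9 + O (A(O, n) = 3*3 + O = 9 + O)
E(o, r) = 4 (E(o, r) = 9 - 5 = 4)
c(f) = -5*f
(I(B, E(-4, 2))*22)*c(5) = ((1*4)*22)*(-5*5) = (4*22)*(-25) = 88*(-25) = -2200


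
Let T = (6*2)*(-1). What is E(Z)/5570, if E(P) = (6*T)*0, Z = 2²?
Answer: 0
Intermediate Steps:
Z = 4
T = -12 (T = 12*(-1) = -12)
E(P) = 0 (E(P) = (6*(-12))*0 = -72*0 = 0)
E(Z)/5570 = 0/5570 = 0*(1/5570) = 0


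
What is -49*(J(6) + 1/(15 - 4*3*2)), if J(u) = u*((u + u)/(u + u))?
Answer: -2597/9 ≈ -288.56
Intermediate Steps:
J(u) = u (J(u) = u*((2*u)/((2*u))) = u*((2*u)*(1/(2*u))) = u*1 = u)
-49*(J(6) + 1/(15 - 4*3*2)) = -49*(6 + 1/(15 - 4*3*2)) = -49*(6 + 1/(15 - 12*2)) = -49*(6 + 1/(15 - 24)) = -49*(6 + 1/(-9)) = -49*(6 - ⅑) = -49*53/9 = -2597/9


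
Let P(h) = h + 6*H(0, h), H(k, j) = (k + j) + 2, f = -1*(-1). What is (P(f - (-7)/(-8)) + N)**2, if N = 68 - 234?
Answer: 1500625/64 ≈ 23447.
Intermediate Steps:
f = 1
N = -166
H(k, j) = 2 + j + k (H(k, j) = (j + k) + 2 = 2 + j + k)
P(h) = 12 + 7*h (P(h) = h + 6*(2 + h + 0) = h + 6*(2 + h) = h + (12 + 6*h) = 12 + 7*h)
(P(f - (-7)/(-8)) + N)**2 = ((12 + 7*(1 - (-7)/(-8))) - 166)**2 = ((12 + 7*(1 - (-7)*(-1)/8)) - 166)**2 = ((12 + 7*(1 - 1*7/8)) - 166)**2 = ((12 + 7*(1 - 7/8)) - 166)**2 = ((12 + 7*(1/8)) - 166)**2 = ((12 + 7/8) - 166)**2 = (103/8 - 166)**2 = (-1225/8)**2 = 1500625/64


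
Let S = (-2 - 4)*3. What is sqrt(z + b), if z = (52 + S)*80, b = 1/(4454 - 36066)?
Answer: sqrt(679536602017)/15806 ≈ 52.154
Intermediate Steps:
S = -18 (S = -6*3 = -18)
b = -1/31612 (b = 1/(-31612) = -1/31612 ≈ -3.1634e-5)
z = 2720 (z = (52 - 18)*80 = 34*80 = 2720)
sqrt(z + b) = sqrt(2720 - 1/31612) = sqrt(85984639/31612) = sqrt(679536602017)/15806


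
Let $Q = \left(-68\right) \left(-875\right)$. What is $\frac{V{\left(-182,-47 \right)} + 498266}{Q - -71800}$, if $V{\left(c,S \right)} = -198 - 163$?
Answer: $\frac{99581}{26260} \approx 3.7921$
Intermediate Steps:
$Q = 59500$
$V{\left(c,S \right)} = -361$
$\frac{V{\left(-182,-47 \right)} + 498266}{Q - -71800} = \frac{-361 + 498266}{59500 - -71800} = \frac{497905}{59500 + 71800} = \frac{497905}{131300} = 497905 \cdot \frac{1}{131300} = \frac{99581}{26260}$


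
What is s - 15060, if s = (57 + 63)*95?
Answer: -3660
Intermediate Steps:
s = 11400 (s = 120*95 = 11400)
s - 15060 = 11400 - 15060 = -3660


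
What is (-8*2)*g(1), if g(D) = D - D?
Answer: 0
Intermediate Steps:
g(D) = 0
(-8*2)*g(1) = -8*2*0 = -16*0 = 0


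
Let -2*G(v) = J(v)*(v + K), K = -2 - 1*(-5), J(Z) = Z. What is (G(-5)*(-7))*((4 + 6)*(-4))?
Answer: -1400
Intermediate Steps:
K = 3 (K = -2 + 5 = 3)
G(v) = -v*(3 + v)/2 (G(v) = -v*(v + 3)/2 = -v*(3 + v)/2)
(G(-5)*(-7))*((4 + 6)*(-4)) = (-½*(-5)*(3 - 5)*(-7))*((4 + 6)*(-4)) = (-½*(-5)*(-2)*(-7))*(10*(-4)) = -5*(-7)*(-40) = 35*(-40) = -1400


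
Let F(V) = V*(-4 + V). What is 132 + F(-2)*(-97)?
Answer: -1032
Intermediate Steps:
132 + F(-2)*(-97) = 132 - 2*(-4 - 2)*(-97) = 132 - 2*(-6)*(-97) = 132 + 12*(-97) = 132 - 1164 = -1032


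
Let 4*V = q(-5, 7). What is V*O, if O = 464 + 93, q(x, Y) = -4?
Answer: -557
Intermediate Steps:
V = -1 (V = (¼)*(-4) = -1)
O = 557
V*O = -1*557 = -557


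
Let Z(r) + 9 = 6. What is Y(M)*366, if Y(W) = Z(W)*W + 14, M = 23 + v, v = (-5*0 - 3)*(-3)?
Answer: -30012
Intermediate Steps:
Z(r) = -3 (Z(r) = -9 + 6 = -3)
v = 9 (v = (0 - 3)*(-3) = -3*(-3) = 9)
M = 32 (M = 23 + 9 = 32)
Y(W) = 14 - 3*W (Y(W) = -3*W + 14 = 14 - 3*W)
Y(M)*366 = (14 - 3*32)*366 = (14 - 96)*366 = -82*366 = -30012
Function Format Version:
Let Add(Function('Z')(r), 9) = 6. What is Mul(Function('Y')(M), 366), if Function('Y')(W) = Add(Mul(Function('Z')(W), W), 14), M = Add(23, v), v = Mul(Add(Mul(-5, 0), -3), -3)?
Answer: -30012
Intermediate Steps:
Function('Z')(r) = -3 (Function('Z')(r) = Add(-9, 6) = -3)
v = 9 (v = Mul(Add(0, -3), -3) = Mul(-3, -3) = 9)
M = 32 (M = Add(23, 9) = 32)
Function('Y')(W) = Add(14, Mul(-3, W)) (Function('Y')(W) = Add(Mul(-3, W), 14) = Add(14, Mul(-3, W)))
Mul(Function('Y')(M), 366) = Mul(Add(14, Mul(-3, 32)), 366) = Mul(Add(14, -96), 366) = Mul(-82, 366) = -30012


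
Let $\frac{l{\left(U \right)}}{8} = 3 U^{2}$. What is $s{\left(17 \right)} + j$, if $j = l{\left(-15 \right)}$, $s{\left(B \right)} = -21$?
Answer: $5379$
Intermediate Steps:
$l{\left(U \right)} = 24 U^{2}$ ($l{\left(U \right)} = 8 \cdot 3 U^{2} = 24 U^{2}$)
$j = 5400$ ($j = 24 \left(-15\right)^{2} = 24 \cdot 225 = 5400$)
$s{\left(17 \right)} + j = -21 + 5400 = 5379$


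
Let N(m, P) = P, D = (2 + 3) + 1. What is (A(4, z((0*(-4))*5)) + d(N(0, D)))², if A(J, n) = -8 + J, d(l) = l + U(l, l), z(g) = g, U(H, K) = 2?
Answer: 16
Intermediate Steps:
D = 6 (D = 5 + 1 = 6)
d(l) = 2 + l (d(l) = l + 2 = 2 + l)
(A(4, z((0*(-4))*5)) + d(N(0, D)))² = ((-8 + 4) + (2 + 6))² = (-4 + 8)² = 4² = 16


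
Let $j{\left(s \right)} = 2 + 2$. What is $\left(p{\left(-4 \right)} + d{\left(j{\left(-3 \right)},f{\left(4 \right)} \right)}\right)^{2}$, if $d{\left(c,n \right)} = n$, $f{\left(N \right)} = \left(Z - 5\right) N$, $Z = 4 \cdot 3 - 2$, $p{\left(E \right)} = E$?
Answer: $256$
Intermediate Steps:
$Z = 10$ ($Z = 12 - 2 = 10$)
$j{\left(s \right)} = 4$
$f{\left(N \right)} = 5 N$ ($f{\left(N \right)} = \left(10 - 5\right) N = 5 N$)
$\left(p{\left(-4 \right)} + d{\left(j{\left(-3 \right)},f{\left(4 \right)} \right)}\right)^{2} = \left(-4 + 5 \cdot 4\right)^{2} = \left(-4 + 20\right)^{2} = 16^{2} = 256$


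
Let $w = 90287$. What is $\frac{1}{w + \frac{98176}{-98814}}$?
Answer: $\frac{49407}{4460760721} \approx 1.1076 \cdot 10^{-5}$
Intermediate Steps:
$\frac{1}{w + \frac{98176}{-98814}} = \frac{1}{90287 + \frac{98176}{-98814}} = \frac{1}{90287 + 98176 \left(- \frac{1}{98814}\right)} = \frac{1}{90287 - \frac{49088}{49407}} = \frac{1}{\frac{4460760721}{49407}} = \frac{49407}{4460760721}$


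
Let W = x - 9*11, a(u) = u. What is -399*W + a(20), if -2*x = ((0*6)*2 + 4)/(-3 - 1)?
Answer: 78643/2 ≈ 39322.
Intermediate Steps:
x = ½ (x = -((0*6)*2 + 4)/(2*(-3 - 1)) = -(0*2 + 4)/(2*(-4)) = -(0 + 4)*(-1)/(2*4) = -2*(-1)/4 = -½*(-1) = ½ ≈ 0.50000)
W = -197/2 (W = ½ - 9*11 = ½ - 99 = -197/2 ≈ -98.500)
-399*W + a(20) = -399*(-197/2) + 20 = 78603/2 + 20 = 78643/2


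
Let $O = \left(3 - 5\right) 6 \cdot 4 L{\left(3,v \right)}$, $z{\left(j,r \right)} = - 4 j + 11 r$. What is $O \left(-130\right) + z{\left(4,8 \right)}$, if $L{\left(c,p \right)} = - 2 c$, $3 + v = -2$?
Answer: $-37368$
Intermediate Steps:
$v = -5$ ($v = -3 - 2 = -5$)
$O = 288$ ($O = \left(3 - 5\right) 6 \cdot 4 \left(\left(-2\right) 3\right) = - 2 \cdot 24 \left(-6\right) = \left(-2\right) \left(-144\right) = 288$)
$O \left(-130\right) + z{\left(4,8 \right)} = 288 \left(-130\right) + \left(\left(-4\right) 4 + 11 \cdot 8\right) = -37440 + \left(-16 + 88\right) = -37440 + 72 = -37368$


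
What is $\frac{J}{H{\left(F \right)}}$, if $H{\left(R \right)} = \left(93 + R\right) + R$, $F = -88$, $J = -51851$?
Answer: $\frac{51851}{83} \approx 624.71$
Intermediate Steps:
$H{\left(R \right)} = 93 + 2 R$
$\frac{J}{H{\left(F \right)}} = - \frac{51851}{93 + 2 \left(-88\right)} = - \frac{51851}{93 - 176} = - \frac{51851}{-83} = \left(-51851\right) \left(- \frac{1}{83}\right) = \frac{51851}{83}$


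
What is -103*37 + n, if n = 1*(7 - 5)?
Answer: -3809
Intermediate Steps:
n = 2 (n = 1*2 = 2)
-103*37 + n = -103*37 + 2 = -3811 + 2 = -3809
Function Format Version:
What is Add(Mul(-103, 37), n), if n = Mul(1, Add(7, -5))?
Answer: -3809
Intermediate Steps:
n = 2 (n = Mul(1, 2) = 2)
Add(Mul(-103, 37), n) = Add(Mul(-103, 37), 2) = Add(-3811, 2) = -3809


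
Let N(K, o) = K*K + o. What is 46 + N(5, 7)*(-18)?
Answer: -530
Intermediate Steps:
N(K, o) = o + K² (N(K, o) = K² + o = o + K²)
46 + N(5, 7)*(-18) = 46 + (7 + 5²)*(-18) = 46 + (7 + 25)*(-18) = 46 + 32*(-18) = 46 - 576 = -530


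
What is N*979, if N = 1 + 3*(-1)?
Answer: -1958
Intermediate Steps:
N = -2 (N = 1 - 3 = -2)
N*979 = -2*979 = -1958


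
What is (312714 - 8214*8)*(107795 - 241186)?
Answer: -32947843782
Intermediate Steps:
(312714 - 8214*8)*(107795 - 241186) = (312714 - 65712)*(-133391) = 247002*(-133391) = -32947843782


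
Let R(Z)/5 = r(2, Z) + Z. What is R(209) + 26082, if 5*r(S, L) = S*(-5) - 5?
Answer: 27112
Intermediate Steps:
r(S, L) = -1 - S (r(S, L) = (S*(-5) - 5)/5 = (-5*S - 5)/5 = (-5 - 5*S)/5 = -1 - S)
R(Z) = -15 + 5*Z (R(Z) = 5*((-1 - 1*2) + Z) = 5*((-1 - 2) + Z) = 5*(-3 + Z) = -15 + 5*Z)
R(209) + 26082 = (-15 + 5*209) + 26082 = (-15 + 1045) + 26082 = 1030 + 26082 = 27112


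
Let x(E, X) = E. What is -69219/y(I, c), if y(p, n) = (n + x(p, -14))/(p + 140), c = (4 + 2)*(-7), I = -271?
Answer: -9067689/313 ≈ -28970.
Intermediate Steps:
c = -42 (c = 6*(-7) = -42)
y(p, n) = (n + p)/(140 + p) (y(p, n) = (n + p)/(p + 140) = (n + p)/(140 + p))
-69219/y(I, c) = -69219*(140 - 271)/(-42 - 271) = -69219/(-313/(-131)) = -69219/((-1/131*(-313))) = -69219/313/131 = -69219*131/313 = -9067689/313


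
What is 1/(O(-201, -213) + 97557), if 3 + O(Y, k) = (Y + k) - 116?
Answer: 1/97024 ≈ 1.0307e-5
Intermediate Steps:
O(Y, k) = -119 + Y + k (O(Y, k) = -3 + ((Y + k) - 116) = -3 + (-116 + Y + k) = -119 + Y + k)
1/(O(-201, -213) + 97557) = 1/((-119 - 201 - 213) + 97557) = 1/(-533 + 97557) = 1/97024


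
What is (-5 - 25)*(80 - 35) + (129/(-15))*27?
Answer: -7911/5 ≈ -1582.2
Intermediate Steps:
(-5 - 25)*(80 - 35) + (129/(-15))*27 = -30*45 + (129*(-1/15))*27 = -1350 - 43/5*27 = -1350 - 1161/5 = -7911/5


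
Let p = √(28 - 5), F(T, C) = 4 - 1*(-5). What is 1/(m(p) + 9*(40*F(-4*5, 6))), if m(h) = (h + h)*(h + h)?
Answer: 1/3332 ≈ 0.00030012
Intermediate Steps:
F(T, C) = 9 (F(T, C) = 4 + 5 = 9)
p = √23 ≈ 4.7958
m(h) = 4*h² (m(h) = (2*h)*(2*h) = 4*h²)
1/(m(p) + 9*(40*F(-4*5, 6))) = 1/(4*(√23)² + 9*(40*9)) = 1/(4*23 + 9*360) = 1/(92 + 3240) = 1/3332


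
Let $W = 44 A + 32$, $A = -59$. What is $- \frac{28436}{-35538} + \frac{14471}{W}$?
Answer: $- \frac{220680247}{45559716} \approx -4.8438$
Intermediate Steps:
$W = -2564$ ($W = 44 \left(-59\right) + 32 = -2596 + 32 = -2564$)
$- \frac{28436}{-35538} + \frac{14471}{W} = - \frac{28436}{-35538} + \frac{14471}{-2564} = \left(-28436\right) \left(- \frac{1}{35538}\right) + 14471 \left(- \frac{1}{2564}\right) = \frac{14218}{17769} - \frac{14471}{2564} = - \frac{220680247}{45559716}$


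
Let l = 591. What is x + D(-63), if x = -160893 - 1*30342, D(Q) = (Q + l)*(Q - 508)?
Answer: -492723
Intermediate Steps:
D(Q) = (-508 + Q)*(591 + Q) (D(Q) = (Q + 591)*(Q - 508) = (591 + Q)*(-508 + Q) = (-508 + Q)*(591 + Q))
x = -191235 (x = -160893 - 30342 = -191235)
x + D(-63) = -191235 + (-300228 + (-63)**2 + 83*(-63)) = -191235 + (-300228 + 3969 - 5229) = -191235 - 301488 = -492723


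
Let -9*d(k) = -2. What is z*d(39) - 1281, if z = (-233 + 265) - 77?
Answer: -1291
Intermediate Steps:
d(k) = 2/9 (d(k) = -1/9*(-2) = 2/9)
z = -45 (z = 32 - 77 = -45)
z*d(39) - 1281 = -45*2/9 - 1281 = -10 - 1281 = -1291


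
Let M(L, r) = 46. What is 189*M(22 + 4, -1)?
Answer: 8694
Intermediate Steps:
189*M(22 + 4, -1) = 189*46 = 8694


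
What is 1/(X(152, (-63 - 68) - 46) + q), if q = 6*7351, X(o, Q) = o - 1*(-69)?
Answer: 1/44327 ≈ 2.2560e-5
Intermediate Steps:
X(o, Q) = 69 + o (X(o, Q) = o + 69 = 69 + o)
q = 44106
1/(X(152, (-63 - 68) - 46) + q) = 1/((69 + 152) + 44106) = 1/(221 + 44106) = 1/44327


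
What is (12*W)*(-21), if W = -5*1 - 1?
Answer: 1512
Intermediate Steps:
W = -6 (W = -5 - 1 = -6)
(12*W)*(-21) = (12*(-6))*(-21) = -72*(-21) = 1512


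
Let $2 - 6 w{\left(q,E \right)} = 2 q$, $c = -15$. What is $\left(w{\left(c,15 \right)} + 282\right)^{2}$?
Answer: $\frac{743044}{9} \approx 82561.0$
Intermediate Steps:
$w{\left(q,E \right)} = \frac{1}{3} - \frac{q}{3}$ ($w{\left(q,E \right)} = \frac{1}{3} - \frac{2 q}{6} = \frac{1}{3} - \frac{q}{3}$)
$\left(w{\left(c,15 \right)} + 282\right)^{2} = \left(\left(\frac{1}{3} - -5\right) + 282\right)^{2} = \left(\left(\frac{1}{3} + 5\right) + 282\right)^{2} = \left(\frac{16}{3} + 282\right)^{2} = \left(\frac{862}{3}\right)^{2} = \frac{743044}{9}$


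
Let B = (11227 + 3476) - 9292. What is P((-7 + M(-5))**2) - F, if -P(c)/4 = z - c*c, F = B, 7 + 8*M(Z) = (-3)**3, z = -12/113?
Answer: 424241345/7232 ≈ 58662.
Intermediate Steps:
z = -12/113 (z = -12*1/113 = -12/113 ≈ -0.10619)
B = 5411 (B = 14703 - 9292 = 5411)
M(Z) = -17/4 (M(Z) = -7/8 + (1/8)*(-3)**3 = -7/8 + (1/8)*(-27) = -7/8 - 27/8 = -17/4)
F = 5411
P(c) = 48/113 + 4*c**2 (P(c) = -4*(-12/113 - c*c) = -4*(-12/113 - c**2) = 48/113 + 4*c**2)
P((-7 + M(-5))**2) - F = (48/113 + 4*((-7 - 17/4)**2)**2) - 1*5411 = (48/113 + 4*((-45/4)**2)**2) - 5411 = (48/113 + 4*(2025/16)**2) - 5411 = (48/113 + 4*(4100625/256)) - 5411 = (48/113 + 4100625/64) - 5411 = 463373697/7232 - 5411 = 424241345/7232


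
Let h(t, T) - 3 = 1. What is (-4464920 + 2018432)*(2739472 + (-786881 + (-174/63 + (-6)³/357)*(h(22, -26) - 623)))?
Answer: -569068623611400/119 ≈ -4.7821e+12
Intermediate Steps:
h(t, T) = 4 (h(t, T) = 3 + 1 = 4)
(-4464920 + 2018432)*(2739472 + (-786881 + (-174/63 + (-6)³/357)*(h(22, -26) - 623))) = (-4464920 + 2018432)*(2739472 + (-786881 + (-174/63 + (-6)³/357)*(4 - 623))) = -2446488*(2739472 + (-786881 + (-174*1/63 - 216*1/357)*(-619))) = -2446488*(2739472 + (-786881 + (-58/21 - 72/119)*(-619))) = -2446488*(2739472 + (-786881 - 1202/357*(-619))) = -2446488*(2739472 + (-786881 + 744038/357)) = -2446488*(2739472 - 280172479/357) = -2446488*697819025/357 = -569068623611400/119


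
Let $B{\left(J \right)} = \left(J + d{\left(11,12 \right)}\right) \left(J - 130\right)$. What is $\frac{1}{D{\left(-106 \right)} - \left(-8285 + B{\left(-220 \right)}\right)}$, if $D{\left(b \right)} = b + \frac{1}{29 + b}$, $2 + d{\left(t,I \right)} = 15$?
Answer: $- \frac{77}{4948868} \approx -1.5559 \cdot 10^{-5}$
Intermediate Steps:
$d{\left(t,I \right)} = 13$ ($d{\left(t,I \right)} = -2 + 15 = 13$)
$B{\left(J \right)} = \left(-130 + J\right) \left(13 + J\right)$ ($B{\left(J \right)} = \left(J + 13\right) \left(J - 130\right) = \left(13 + J\right) \left(-130 + J\right) = \left(-130 + J\right) \left(13 + J\right)$)
$\frac{1}{D{\left(-106 \right)} - \left(-8285 + B{\left(-220 \right)}\right)} = \frac{1}{\frac{1 + \left(-106\right)^{2} + 29 \left(-106\right)}{29 - 106} - \left(38425 + 25740\right)} = \frac{1}{\frac{1 + 11236 - 3074}{-77} + \left(8285 - \left(-1690 + 48400 + 25740\right)\right)} = \frac{1}{\left(- \frac{1}{77}\right) 8163 + \left(8285 - 72450\right)} = \frac{1}{- \frac{8163}{77} + \left(8285 - 72450\right)} = \frac{1}{- \frac{8163}{77} - 64165} = \frac{1}{- \frac{4948868}{77}} = - \frac{77}{4948868}$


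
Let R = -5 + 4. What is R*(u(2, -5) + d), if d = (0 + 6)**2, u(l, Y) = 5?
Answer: -41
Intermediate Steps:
R = -1
d = 36 (d = 6**2 = 36)
R*(u(2, -5) + d) = -(5 + 36) = -1*41 = -41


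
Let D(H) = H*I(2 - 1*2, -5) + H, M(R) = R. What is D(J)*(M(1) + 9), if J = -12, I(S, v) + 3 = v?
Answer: 840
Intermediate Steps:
I(S, v) = -3 + v
D(H) = -7*H (D(H) = H*(-3 - 5) + H = H*(-8) + H = -8*H + H = -7*H)
D(J)*(M(1) + 9) = (-7*(-12))*(1 + 9) = 84*10 = 840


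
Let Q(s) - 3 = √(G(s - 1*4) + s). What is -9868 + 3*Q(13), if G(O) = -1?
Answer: -9859 + 6*√3 ≈ -9848.6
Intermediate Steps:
Q(s) = 3 + √(-1 + s)
-9868 + 3*Q(13) = -9868 + 3*(3 + √(-1 + 13)) = -9868 + 3*(3 + √12) = -9868 + 3*(3 + 2*√3) = -9868 + (9 + 6*√3) = -9859 + 6*√3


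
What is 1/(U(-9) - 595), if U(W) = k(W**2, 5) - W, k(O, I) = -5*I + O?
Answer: -1/530 ≈ -0.0018868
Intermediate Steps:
k(O, I) = O - 5*I
U(W) = -25 + W**2 - W (U(W) = (W**2 - 5*5) - W = (W**2 - 25) - W = (-25 + W**2) - W = -25 + W**2 - W)
1/(U(-9) - 595) = 1/((-25 + (-9)**2 - 1*(-9)) - 595) = 1/((-25 + 81 + 9) - 595) = 1/(65 - 595) = 1/(-530) = -1/530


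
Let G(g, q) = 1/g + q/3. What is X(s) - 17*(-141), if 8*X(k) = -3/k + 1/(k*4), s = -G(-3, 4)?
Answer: 76715/32 ≈ 2397.3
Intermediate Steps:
G(g, q) = 1/g + q/3 (G(g, q) = 1/g + q*(⅓) = 1/g + q/3)
s = -1 (s = -(1/(-3) + (⅓)*4) = -(-⅓ + 4/3) = -1*1 = -1)
X(k) = -11/(32*k) (X(k) = (-3/k + 1/(k*4))/8 = (-3/k + (¼)/k)/8 = (-3/k + 1/(4*k))/8 = (-11/(4*k))/8 = -11/(32*k))
X(s) - 17*(-141) = -11/32/(-1) - 17*(-141) = -11/32*(-1) + 2397 = 11/32 + 2397 = 76715/32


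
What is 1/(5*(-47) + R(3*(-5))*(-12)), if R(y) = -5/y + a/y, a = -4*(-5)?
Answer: -1/223 ≈ -0.0044843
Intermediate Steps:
a = 20
R(y) = 15/y (R(y) = -5/y + 20/y = 15/y)
1/(5*(-47) + R(3*(-5))*(-12)) = 1/(5*(-47) + (15/((3*(-5))))*(-12)) = 1/(-235 + (15/(-15))*(-12)) = 1/(-235 + (15*(-1/15))*(-12)) = 1/(-235 - 1*(-12)) = 1/(-235 + 12) = 1/(-223) = -1/223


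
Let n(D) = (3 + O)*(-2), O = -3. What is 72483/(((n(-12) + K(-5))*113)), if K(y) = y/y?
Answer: 72483/113 ≈ 641.44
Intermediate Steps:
K(y) = 1
n(D) = 0 (n(D) = (3 - 3)*(-2) = 0*(-2) = 0)
72483/(((n(-12) + K(-5))*113)) = 72483/(((0 + 1)*113)) = 72483/((1*113)) = 72483/113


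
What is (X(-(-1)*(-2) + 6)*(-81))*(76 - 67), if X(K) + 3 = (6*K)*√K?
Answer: -32805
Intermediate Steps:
X(K) = -3 + 6*K^(3/2) (X(K) = -3 + (6*K)*√K = -3 + 6*K^(3/2))
(X(-(-1)*(-2) + 6)*(-81))*(76 - 67) = ((-3 + 6*(-(-1)*(-2) + 6)^(3/2))*(-81))*(76 - 67) = ((-3 + 6*(-1*2 + 6)^(3/2))*(-81))*9 = ((-3 + 6*(-2 + 6)^(3/2))*(-81))*9 = ((-3 + 6*4^(3/2))*(-81))*9 = ((-3 + 6*8)*(-81))*9 = ((-3 + 48)*(-81))*9 = (45*(-81))*9 = -3645*9 = -32805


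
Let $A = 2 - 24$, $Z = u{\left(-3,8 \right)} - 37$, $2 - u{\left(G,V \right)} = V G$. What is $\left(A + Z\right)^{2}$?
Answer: $1089$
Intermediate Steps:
$u{\left(G,V \right)} = 2 - G V$ ($u{\left(G,V \right)} = 2 - V G = 2 - G V$)
$Z = -11$ ($Z = \left(2 - \left(-3\right) 8\right) - 37 = \left(2 + 24\right) - 37 = 26 - 37 = -11$)
$A = -22$ ($A = 2 - 24 = -22$)
$\left(A + Z\right)^{2} = \left(-22 - 11\right)^{2} = \left(-33\right)^{2} = 1089$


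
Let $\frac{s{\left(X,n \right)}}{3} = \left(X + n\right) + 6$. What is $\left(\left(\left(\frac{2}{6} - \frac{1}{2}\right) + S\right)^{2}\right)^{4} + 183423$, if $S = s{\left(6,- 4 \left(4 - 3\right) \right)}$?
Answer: $\frac{174859432631088769}{1679616} \approx 1.0411 \cdot 10^{11}$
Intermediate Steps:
$s{\left(X,n \right)} = 18 + 3 X + 3 n$ ($s{\left(X,n \right)} = 3 \left(\left(X + n\right) + 6\right) = 3 \left(6 + X + n\right) = 18 + 3 X + 3 n$)
$S = 24$ ($S = 18 + 3 \cdot 6 + 3 \left(- 4 \left(4 - 3\right)\right) = 18 + 18 + 3 \left(\left(-4\right) 1\right) = 18 + 18 + 3 \left(-4\right) = 18 + 18 - 12 = 24$)
$\left(\left(\left(\frac{2}{6} - \frac{1}{2}\right) + S\right)^{2}\right)^{4} + 183423 = \left(\left(\left(\frac{2}{6} - \frac{1}{2}\right) + 24\right)^{2}\right)^{4} + 183423 = \left(\left(\left(2 \cdot \frac{1}{6} - \frac{1}{2}\right) + 24\right)^{2}\right)^{4} + 183423 = \left(\left(\left(\frac{1}{3} - \frac{1}{2}\right) + 24\right)^{2}\right)^{4} + 183423 = \left(\left(- \frac{1}{6} + 24\right)^{2}\right)^{4} + 183423 = \left(\left(\frac{143}{6}\right)^{2}\right)^{4} + 183423 = \left(\frac{20449}{36}\right)^{4} + 183423 = \frac{174859124550883201}{1679616} + 183423 = \frac{174859432631088769}{1679616}$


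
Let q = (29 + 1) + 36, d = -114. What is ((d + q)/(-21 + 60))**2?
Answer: 256/169 ≈ 1.5148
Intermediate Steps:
q = 66 (q = 30 + 36 = 66)
((d + q)/(-21 + 60))**2 = ((-114 + 66)/(-21 + 60))**2 = (-48/39)**2 = (-48*1/39)**2 = (-16/13)**2 = 256/169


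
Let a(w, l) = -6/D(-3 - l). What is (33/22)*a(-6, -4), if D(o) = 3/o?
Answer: -3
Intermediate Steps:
a(w, l) = 6 + 2*l (a(w, l) = -(-6 - 2*l) = -6*(-1 - l/3) = 6 + 2*l)
(33/22)*a(-6, -4) = (33/22)*(6 + 2*(-4)) = (33*(1/22))*(6 - 8) = (3/2)*(-2) = -3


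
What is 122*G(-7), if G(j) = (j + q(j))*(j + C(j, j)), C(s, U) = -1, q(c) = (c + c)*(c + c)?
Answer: -184464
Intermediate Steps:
q(c) = 4*c² (q(c) = (2*c)*(2*c) = 4*c²)
G(j) = (-1 + j)*(j + 4*j²) (G(j) = (j + 4*j²)*(j - 1) = (j + 4*j²)*(-1 + j) = (-1 + j)*(j + 4*j²))
122*G(-7) = 122*(-7*(-1 - 3*(-7) + 4*(-7)²)) = 122*(-7*(-1 + 21 + 4*49)) = 122*(-7*(-1 + 21 + 196)) = 122*(-7*216) = 122*(-1512) = -184464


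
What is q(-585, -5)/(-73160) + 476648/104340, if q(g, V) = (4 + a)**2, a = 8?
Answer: 217853392/47709465 ≈ 4.5663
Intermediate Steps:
q(g, V) = 144 (q(g, V) = (4 + 8)**2 = 12**2 = 144)
q(-585, -5)/(-73160) + 476648/104340 = 144/(-73160) + 476648/104340 = 144*(-1/73160) + 476648*(1/104340) = -18/9145 + 119162/26085 = 217853392/47709465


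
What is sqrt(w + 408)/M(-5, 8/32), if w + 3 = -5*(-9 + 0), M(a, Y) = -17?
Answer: -15*sqrt(2)/17 ≈ -1.2478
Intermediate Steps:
w = 42 (w = -3 - 5*(-9 + 0) = -3 - 5*(-9) = -3 + 45 = 42)
sqrt(w + 408)/M(-5, 8/32) = sqrt(42 + 408)/(-17) = sqrt(450)*(-1/17) = (15*sqrt(2))*(-1/17) = -15*sqrt(2)/17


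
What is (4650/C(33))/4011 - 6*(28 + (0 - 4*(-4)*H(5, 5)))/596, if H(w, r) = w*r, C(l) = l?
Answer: -28094732/6574029 ≈ -4.2736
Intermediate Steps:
H(w, r) = r*w
(4650/C(33))/4011 - 6*(28 + (0 - 4*(-4)*H(5, 5)))/596 = (4650/33)/4011 - 6*(28 + (0 - 4*(-4)*5*5))/596 = (4650*(1/33))*(1/4011) - 6*(28 + (0 - (-16)*25))*(1/596) = (1550/11)*(1/4011) - 6*(28 + (0 - 1*(-400)))*(1/596) = 1550/44121 - 6*(28 + (0 + 400))*(1/596) = 1550/44121 - 6*(28 + 400)*(1/596) = 1550/44121 - 6*428*(1/596) = 1550/44121 - 2568*1/596 = 1550/44121 - 642/149 = -28094732/6574029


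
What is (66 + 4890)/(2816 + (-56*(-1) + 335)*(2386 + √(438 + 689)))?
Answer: 4637537352/875440793677 - 13564572*√23/875440793677 ≈ 0.0052231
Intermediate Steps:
(66 + 4890)/(2816 + (-56*(-1) + 335)*(2386 + √(438 + 689))) = 4956/(2816 + (56 + 335)*(2386 + √1127)) = 4956/(2816 + 391*(2386 + 7*√23)) = 4956/(2816 + (932926 + 2737*√23)) = 4956/(935742 + 2737*√23)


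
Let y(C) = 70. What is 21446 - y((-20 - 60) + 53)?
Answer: 21376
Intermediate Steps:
21446 - y((-20 - 60) + 53) = 21446 - 1*70 = 21446 - 70 = 21376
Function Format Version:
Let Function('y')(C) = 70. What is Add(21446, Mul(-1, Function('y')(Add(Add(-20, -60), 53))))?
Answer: 21376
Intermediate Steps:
Add(21446, Mul(-1, Function('y')(Add(Add(-20, -60), 53)))) = Add(21446, Mul(-1, 70)) = Add(21446, -70) = 21376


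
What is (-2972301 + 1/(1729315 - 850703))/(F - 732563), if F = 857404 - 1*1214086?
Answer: 2611499326211/957023727940 ≈ 2.7288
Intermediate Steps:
F = -356682 (F = 857404 - 1214086 = -356682)
(-2972301 + 1/(1729315 - 850703))/(F - 732563) = (-2972301 + 1/(1729315 - 850703))/(-356682 - 732563) = (-2972301 + 1/878612)/(-1089245) = (-2972301 + 1/878612)*(-1/1089245) = -2611499326211/878612*(-1/1089245) = 2611499326211/957023727940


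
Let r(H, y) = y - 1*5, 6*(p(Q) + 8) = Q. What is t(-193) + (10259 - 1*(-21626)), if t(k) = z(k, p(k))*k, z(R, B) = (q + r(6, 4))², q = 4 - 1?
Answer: 31113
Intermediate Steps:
p(Q) = -8 + Q/6
r(H, y) = -5 + y (r(H, y) = y - 5 = -5 + y)
q = 3
z(R, B) = 4 (z(R, B) = (3 + (-5 + 4))² = (3 - 1)² = 2² = 4)
t(k) = 4*k
t(-193) + (10259 - 1*(-21626)) = 4*(-193) + (10259 - 1*(-21626)) = -772 + (10259 + 21626) = -772 + 31885 = 31113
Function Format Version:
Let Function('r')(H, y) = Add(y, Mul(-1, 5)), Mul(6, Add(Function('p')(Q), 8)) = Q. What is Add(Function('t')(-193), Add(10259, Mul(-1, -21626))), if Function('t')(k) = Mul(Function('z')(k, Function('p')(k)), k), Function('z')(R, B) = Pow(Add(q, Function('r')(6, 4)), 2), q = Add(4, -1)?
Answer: 31113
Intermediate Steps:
Function('p')(Q) = Add(-8, Mul(Rational(1, 6), Q))
Function('r')(H, y) = Add(-5, y) (Function('r')(H, y) = Add(y, -5) = Add(-5, y))
q = 3
Function('z')(R, B) = 4 (Function('z')(R, B) = Pow(Add(3, Add(-5, 4)), 2) = Pow(Add(3, -1), 2) = Pow(2, 2) = 4)
Function('t')(k) = Mul(4, k)
Add(Function('t')(-193), Add(10259, Mul(-1, -21626))) = Add(Mul(4, -193), Add(10259, Mul(-1, -21626))) = Add(-772, Add(10259, 21626)) = Add(-772, 31885) = 31113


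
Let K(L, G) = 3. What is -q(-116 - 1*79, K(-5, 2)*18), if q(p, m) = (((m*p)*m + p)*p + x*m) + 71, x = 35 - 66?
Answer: -110917322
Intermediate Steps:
x = -31
q(p, m) = 71 - 31*m + p*(p + p*m²) (q(p, m) = (((m*p)*m + p)*p - 31*m) + 71 = ((p*m² + p)*p - 31*m) + 71 = ((p + p*m²)*p - 31*m) + 71 = (p*(p + p*m²) - 31*m) + 71 = (-31*m + p*(p + p*m²)) + 71 = 71 - 31*m + p*(p + p*m²))
-q(-116 - 1*79, K(-5, 2)*18) = -(71 + (-116 - 1*79)² - 93*18 + (3*18)²*(-116 - 1*79)²) = -(71 + (-116 - 79)² - 31*54 + 54²*(-116 - 79)²) = -(71 + (-195)² - 1674 + 2916*(-195)²) = -(71 + 38025 - 1674 + 2916*38025) = -(71 + 38025 - 1674 + 110880900) = -1*110917322 = -110917322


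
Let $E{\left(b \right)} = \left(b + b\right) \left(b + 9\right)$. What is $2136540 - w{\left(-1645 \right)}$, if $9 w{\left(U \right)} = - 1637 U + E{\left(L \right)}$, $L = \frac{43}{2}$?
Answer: $\frac{33069367}{18} \approx 1.8372 \cdot 10^{6}$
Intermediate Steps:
$L = \frac{43}{2}$ ($L = 43 \cdot \frac{1}{2} = \frac{43}{2} \approx 21.5$)
$E{\left(b \right)} = 2 b \left(9 + b\right)$
$w{\left(U \right)} = \frac{2623}{18} - \frac{1637 U}{9}$ ($w{\left(U \right)} = \frac{- 1637 U + 2 \cdot \frac{43}{2} \left(9 + \frac{43}{2}\right)}{9} = \frac{- 1637 U + 2 \cdot \frac{43}{2} \cdot \frac{61}{2}}{9} = \frac{- 1637 U + \frac{2623}{2}}{9} = \frac{\frac{2623}{2} - 1637 U}{9} = \frac{2623}{18} - \frac{1637 U}{9}$)
$2136540 - w{\left(-1645 \right)} = 2136540 - \left(\frac{2623}{18} - - \frac{2692865}{9}\right) = 2136540 - \left(\frac{2623}{18} + \frac{2692865}{9}\right) = 2136540 - \frac{5388353}{18} = \frac{33069367}{18}$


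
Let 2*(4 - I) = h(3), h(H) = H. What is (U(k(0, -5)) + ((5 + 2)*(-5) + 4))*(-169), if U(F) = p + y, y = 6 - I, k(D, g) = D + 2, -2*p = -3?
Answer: 4394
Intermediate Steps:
p = 3/2 (p = -1/2*(-3) = 3/2 ≈ 1.5000)
I = 5/2 (I = 4 - 1/2*3 = 4 - 3/2 = 5/2 ≈ 2.5000)
k(D, g) = 2 + D
y = 7/2 (y = 6 - 1*5/2 = 6 - 5/2 = 7/2 ≈ 3.5000)
U(F) = 5 (U(F) = 3/2 + 7/2 = 5)
(U(k(0, -5)) + ((5 + 2)*(-5) + 4))*(-169) = (5 + ((5 + 2)*(-5) + 4))*(-169) = (5 + (7*(-5) + 4))*(-169) = (5 + (-35 + 4))*(-169) = (5 - 31)*(-169) = -26*(-169) = 4394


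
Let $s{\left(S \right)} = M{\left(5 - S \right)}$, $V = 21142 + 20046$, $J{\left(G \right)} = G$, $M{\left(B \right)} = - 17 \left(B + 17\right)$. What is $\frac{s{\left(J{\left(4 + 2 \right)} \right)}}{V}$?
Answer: $- \frac{68}{10297} \approx -0.0066039$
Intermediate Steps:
$M{\left(B \right)} = -289 - 17 B$ ($M{\left(B \right)} = - 17 \left(17 + B\right) = -289 - 17 B$)
$V = 41188$
$s{\left(S \right)} = -374 + 17 S$ ($s{\left(S \right)} = -289 - 17 \left(5 - S\right) = -289 + \left(-85 + 17 S\right) = -374 + 17 S$)
$\frac{s{\left(J{\left(4 + 2 \right)} \right)}}{V} = \frac{-374 + 17 \left(4 + 2\right)}{41188} = \left(-374 + 17 \cdot 6\right) \frac{1}{41188} = \left(-374 + 102\right) \frac{1}{41188} = \left(-272\right) \frac{1}{41188} = - \frac{68}{10297}$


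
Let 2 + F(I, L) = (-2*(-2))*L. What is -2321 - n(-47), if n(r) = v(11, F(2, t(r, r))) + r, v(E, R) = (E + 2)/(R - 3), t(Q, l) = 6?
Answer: -43219/19 ≈ -2274.7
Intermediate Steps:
F(I, L) = -2 + 4*L (F(I, L) = -2 + (-2*(-2))*L = -2 + 4*L)
v(E, R) = (2 + E)/(-3 + R)
n(r) = 13/19 + r (n(r) = (2 + 11)/(-3 + (-2 + 4*6)) + r = 13/(-3 + (-2 + 24)) + r = 13/(-3 + 22) + r = 13/19 + r)
-2321 - n(-47) = -2321 - (13/19 - 47) = -2321 - 1*(-880/19) = -2321 + 880/19 = -43219/19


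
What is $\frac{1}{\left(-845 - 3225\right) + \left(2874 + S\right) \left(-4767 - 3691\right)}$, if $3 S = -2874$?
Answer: $- \frac{1}{16209598} \approx -6.1692 \cdot 10^{-8}$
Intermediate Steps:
$S = -958$ ($S = \frac{1}{3} \left(-2874\right) = -958$)
$\frac{1}{\left(-845 - 3225\right) + \left(2874 + S\right) \left(-4767 - 3691\right)} = \frac{1}{\left(-845 - 3225\right) + \left(2874 - 958\right) \left(-4767 - 3691\right)} = \frac{1}{\left(-845 - 3225\right) + 1916 \left(-8458\right)} = \frac{1}{-4070 - 16205528} = \frac{1}{-16209598} = - \frac{1}{16209598}$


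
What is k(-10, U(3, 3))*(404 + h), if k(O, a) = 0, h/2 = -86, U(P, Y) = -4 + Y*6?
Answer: 0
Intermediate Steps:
U(P, Y) = -4 + 6*Y
h = -172 (h = 2*(-86) = -172)
k(-10, U(3, 3))*(404 + h) = 0*(404 - 172) = 0*232 = 0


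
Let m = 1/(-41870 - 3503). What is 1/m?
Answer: -45373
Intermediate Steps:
m = -1/45373 (m = 1/(-45373) = -1/45373 ≈ -2.2040e-5)
1/m = 1/(-1/45373) = -45373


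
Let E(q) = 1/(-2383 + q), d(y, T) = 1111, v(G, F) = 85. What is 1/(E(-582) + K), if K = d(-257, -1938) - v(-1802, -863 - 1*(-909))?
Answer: 2965/3042089 ≈ 0.00097466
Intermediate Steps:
K = 1026 (K = 1111 - 1*85 = 1111 - 85 = 1026)
1/(E(-582) + K) = 1/(1/(-2383 - 582) + 1026) = 1/(1/(-2965) + 1026) = 1/(-1/2965 + 1026) = 1/(3042089/2965) = 2965/3042089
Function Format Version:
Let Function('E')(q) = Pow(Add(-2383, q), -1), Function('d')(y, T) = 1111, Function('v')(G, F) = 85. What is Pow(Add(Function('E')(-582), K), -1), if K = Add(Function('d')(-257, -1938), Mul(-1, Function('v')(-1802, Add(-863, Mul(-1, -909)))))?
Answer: Rational(2965, 3042089) ≈ 0.00097466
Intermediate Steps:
K = 1026 (K = Add(1111, Mul(-1, 85)) = Add(1111, -85) = 1026)
Pow(Add(Function('E')(-582), K), -1) = Pow(Add(Pow(Add(-2383, -582), -1), 1026), -1) = Pow(Add(Pow(-2965, -1), 1026), -1) = Pow(Add(Rational(-1, 2965), 1026), -1) = Pow(Rational(3042089, 2965), -1) = Rational(2965, 3042089)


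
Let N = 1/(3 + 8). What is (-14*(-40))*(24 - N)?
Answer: 147280/11 ≈ 13389.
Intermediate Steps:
N = 1/11 ≈ 0.090909
(-14*(-40))*(24 - N) = (-14*(-40))*(24 - 1*1/11) = 560*(24 - 1/11) = 560*(263/11) = 147280/11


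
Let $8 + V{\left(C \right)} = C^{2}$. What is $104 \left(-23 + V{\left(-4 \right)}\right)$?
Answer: $-1560$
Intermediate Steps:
$V{\left(C \right)} = -8 + C^{2}$
$104 \left(-23 + V{\left(-4 \right)}\right) = 104 \left(-23 - \left(8 - \left(-4\right)^{2}\right)\right) = 104 \left(-23 + \left(-8 + 16\right)\right) = 104 \left(-23 + 8\right) = 104 \left(-15\right) = -1560$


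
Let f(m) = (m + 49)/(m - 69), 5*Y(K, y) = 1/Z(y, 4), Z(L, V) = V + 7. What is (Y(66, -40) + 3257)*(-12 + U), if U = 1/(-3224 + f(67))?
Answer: -235175712/6017 ≈ -39085.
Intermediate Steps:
Z(L, V) = 7 + V
Y(K, y) = 1/55 (Y(K, y) = 1/(5*(7 + 4)) = (⅕)/11 = (⅕)*(1/11) = 1/55)
f(m) = (49 + m)/(-69 + m)
U = -1/3282 (U = 1/(-3224 + (49 + 67)/(-69 + 67)) = 1/(-3224 + 116/(-2)) = 1/(-3224 - ½*116) = 1/(-3224 - 58) = 1/(-3282) = -1/3282 ≈ -0.00030469)
(Y(66, -40) + 3257)*(-12 + U) = (1/55 + 3257)*(-12 - 1/3282) = (179136/55)*(-39385/3282) = -235175712/6017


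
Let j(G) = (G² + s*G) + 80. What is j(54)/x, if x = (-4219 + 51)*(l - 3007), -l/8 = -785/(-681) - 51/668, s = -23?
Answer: 99738579/714721110508 ≈ 0.00013955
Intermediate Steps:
l = -979298/113727 (l = -8*(-785/(-681) - 51/668) = -8*(-785*(-1/681) - 51*1/668) = -8*(785/681 - 51/668) = -8*489649/454908 = -979298/113727 ≈ -8.6110)
j(G) = 80 + G² - 23*G (j(G) = (G² - 23*G) + 80 = 80 + G² - 23*G)
x = 1429442221016/113727 (x = (-4219 + 51)*(-979298/113727 - 3007) = -4168*(-342956387/113727) = 1429442221016/113727 ≈ 1.2569e+7)
j(54)/x = (80 + 54² - 23*54)/(1429442221016/113727) = (80 + 2916 - 1242)*(113727/1429442221016) = 1754*(113727/1429442221016) = 99738579/714721110508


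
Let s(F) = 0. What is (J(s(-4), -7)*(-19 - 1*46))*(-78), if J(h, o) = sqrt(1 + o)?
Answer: 5070*I*sqrt(6) ≈ 12419.0*I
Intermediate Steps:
(J(s(-4), -7)*(-19 - 1*46))*(-78) = (sqrt(1 - 7)*(-19 - 1*46))*(-78) = (sqrt(-6)*(-19 - 46))*(-78) = ((I*sqrt(6))*(-65))*(-78) = -65*I*sqrt(6)*(-78) = 5070*I*sqrt(6)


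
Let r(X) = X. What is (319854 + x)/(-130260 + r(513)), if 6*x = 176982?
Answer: -349351/129747 ≈ -2.6926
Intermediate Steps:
x = 29497 (x = (⅙)*176982 = 29497)
(319854 + x)/(-130260 + r(513)) = (319854 + 29497)/(-130260 + 513) = 349351/(-129747) = 349351*(-1/129747) = -349351/129747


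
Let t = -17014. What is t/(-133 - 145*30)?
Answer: 17014/4483 ≈ 3.7952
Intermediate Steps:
t/(-133 - 145*30) = -17014/(-133 - 145*30) = -17014/(-133 - 4350) = -17014/(-4483) = -17014*(-1/4483) = 17014/4483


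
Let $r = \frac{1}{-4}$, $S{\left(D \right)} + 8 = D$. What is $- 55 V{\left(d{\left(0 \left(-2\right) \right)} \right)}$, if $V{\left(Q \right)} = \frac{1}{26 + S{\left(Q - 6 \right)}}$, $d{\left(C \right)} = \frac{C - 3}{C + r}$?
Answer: $- \frac{55}{24} \approx -2.2917$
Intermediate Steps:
$S{\left(D \right)} = -8 + D$
$r = - \frac{1}{4} \approx -0.25$
$d{\left(C \right)} = \frac{-3 + C}{- \frac{1}{4} + C}$ ($d{\left(C \right)} = \frac{C - 3}{C - \frac{1}{4}} = \frac{-3 + C}{- \frac{1}{4} + C}$)
$V{\left(Q \right)} = \frac{1}{12 + Q}$ ($V{\left(Q \right)} = \frac{1}{26 + \left(-8 + \left(Q - 6\right)\right)} = \frac{1}{26 + \left(-8 + \left(-6 + Q\right)\right)} = \frac{1}{26 + \left(-14 + Q\right)} = \frac{1}{12 + Q}$)
$- 55 V{\left(d{\left(0 \left(-2\right) \right)} \right)} = - \frac{55}{12 + \frac{4 \left(-3 + 0 \left(-2\right)\right)}{-1 + 4 \cdot 0 \left(-2\right)}} = - \frac{55}{12 + \frac{4 \left(-3 + 0\right)}{-1 + 4 \cdot 0}} = - \frac{55}{12 + 4 \frac{1}{-1 + 0} \left(-3\right)} = - \frac{55}{12 + 4 \frac{1}{-1} \left(-3\right)} = - \frac{55}{12 + 4 \left(-1\right) \left(-3\right)} = - \frac{55}{12 + 12} = - \frac{55}{24}$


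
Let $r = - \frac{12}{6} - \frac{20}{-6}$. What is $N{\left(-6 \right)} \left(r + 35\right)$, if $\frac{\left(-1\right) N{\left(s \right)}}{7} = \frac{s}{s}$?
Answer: $- \frac{763}{3} \approx -254.33$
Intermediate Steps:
$N{\left(s \right)} = -7$ ($N{\left(s \right)} = - 7 \frac{s}{s} = \left(-7\right) 1 = -7$)
$r = \frac{4}{3}$ ($r = \left(-12\right) \frac{1}{6} - - \frac{10}{3} = -2 + \frac{10}{3} = \frac{4}{3} \approx 1.3333$)
$N{\left(-6 \right)} \left(r + 35\right) = - 7 \left(\frac{4}{3} + 35\right) = \left(-7\right) \frac{109}{3} = - \frac{763}{3}$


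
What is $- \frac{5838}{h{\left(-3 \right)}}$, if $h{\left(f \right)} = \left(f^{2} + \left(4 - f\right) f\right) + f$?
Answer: $\frac{1946}{5} \approx 389.2$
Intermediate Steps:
$h{\left(f \right)} = f + f^{2} + f \left(4 - f\right)$ ($h{\left(f \right)} = \left(f^{2} + f \left(4 - f\right)\right) + f = f + f^{2} + f \left(4 - f\right)$)
$- \frac{5838}{h{\left(-3 \right)}} = - \frac{5838}{5 \left(-3\right)} = - \frac{5838}{-15} = \left(-5838\right) \left(- \frac{1}{15}\right) = \frac{1946}{5}$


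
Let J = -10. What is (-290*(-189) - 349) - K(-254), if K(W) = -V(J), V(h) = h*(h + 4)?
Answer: 54521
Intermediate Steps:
V(h) = h*(4 + h)
K(W) = -60 (K(W) = -(-10)*(4 - 10) = -(-10)*(-6) = -1*60 = -60)
(-290*(-189) - 349) - K(-254) = (-290*(-189) - 349) - 1*(-60) = (54810 - 349) + 60 = 54461 + 60 = 54521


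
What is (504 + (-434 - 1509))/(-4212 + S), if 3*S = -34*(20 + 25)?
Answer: 1439/4722 ≈ 0.30474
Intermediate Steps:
S = -510 (S = (-34*(20 + 25))/3 = (-34*45)/3 = (1/3)*(-1530) = -510)
(504 + (-434 - 1509))/(-4212 + S) = (504 + (-434 - 1509))/(-4212 - 510) = (504 - 1943)/(-4722) = -1439*(-1/4722) = 1439/4722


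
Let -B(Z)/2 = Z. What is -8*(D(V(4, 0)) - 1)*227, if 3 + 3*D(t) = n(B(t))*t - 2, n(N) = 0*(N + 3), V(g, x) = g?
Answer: 14528/3 ≈ 4842.7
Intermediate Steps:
B(Z) = -2*Z
n(N) = 0 (n(N) = 0*(3 + N) = 0)
D(t) = -5/3 (D(t) = -1 + (0*t - 2)/3 = -1 + (0 - 2)/3 = -1 + (⅓)*(-2) = -1 - ⅔ = -5/3)
-8*(D(V(4, 0)) - 1)*227 = -8*(-5/3 - 1)*227 = -8*(-8/3)*227 = (64/3)*227 = 14528/3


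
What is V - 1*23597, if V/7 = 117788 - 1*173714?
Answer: -415079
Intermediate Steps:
V = -391482 (V = 7*(117788 - 1*173714) = 7*(117788 - 173714) = 7*(-55926) = -391482)
V - 1*23597 = -391482 - 1*23597 = -391482 - 23597 = -415079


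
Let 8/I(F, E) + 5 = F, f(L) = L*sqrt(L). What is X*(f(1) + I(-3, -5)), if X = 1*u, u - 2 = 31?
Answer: 0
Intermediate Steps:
u = 33 (u = 2 + 31 = 33)
f(L) = L**(3/2)
I(F, E) = 8/(-5 + F)
X = 33 (X = 1*33 = 33)
X*(f(1) + I(-3, -5)) = 33*(1**(3/2) + 8/(-5 - 3)) = 33*(1 + 8/(-8)) = 33*(1 + 8*(-1/8)) = 33*(1 - 1) = 33*0 = 0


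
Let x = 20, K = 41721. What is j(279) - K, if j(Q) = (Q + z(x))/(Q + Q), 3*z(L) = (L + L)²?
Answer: -69838517/1674 ≈ -41720.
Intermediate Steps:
z(L) = 4*L²/3 (z(L) = (L + L)²/3 = (2*L)²/3 = (4*L²)/3 = 4*L²/3)
j(Q) = (1600/3 + Q)/(2*Q) (j(Q) = (Q + (4/3)*20²)/(Q + Q) = (Q + (4/3)*400)/((2*Q)) = (Q + 1600/3)*(1/(2*Q)) = (1600/3 + Q)*(1/(2*Q)) = (1600/3 + Q)/(2*Q))
j(279) - K = (⅙)*(1600 + 3*279)/279 - 1*41721 = (⅙)*(1/279)*(1600 + 837) - 41721 = (⅙)*(1/279)*2437 - 41721 = 2437/1674 - 41721 = -69838517/1674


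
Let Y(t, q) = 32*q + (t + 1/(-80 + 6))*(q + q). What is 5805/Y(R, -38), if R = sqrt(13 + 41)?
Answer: -50818131/8388766 + 4768227*sqrt(6)/4194383 ≈ -3.2733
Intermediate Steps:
R = 3*sqrt(6) (R = sqrt(54) = 3*sqrt(6) ≈ 7.3485)
Y(t, q) = 32*q + 2*q*(-1/74 + t) (Y(t, q) = 32*q + (t + 1/(-74))*(2*q) = 32*q + (t - 1/74)*(2*q) = 32*q + (-1/74 + t)*(2*q) = 32*q + 2*q*(-1/74 + t))
5805/Y(R, -38) = 5805/(((1/37)*(-38)*(1183 + 74*(3*sqrt(6))))) = 5805/(((1/37)*(-38)*(1183 + 222*sqrt(6)))) = 5805/(-44954/37 - 228*sqrt(6))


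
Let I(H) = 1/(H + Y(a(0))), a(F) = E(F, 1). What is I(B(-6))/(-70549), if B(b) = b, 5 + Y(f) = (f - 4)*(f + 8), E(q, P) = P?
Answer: 1/2680862 ≈ 3.7301e-7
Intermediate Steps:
a(F) = 1
Y(f) = -5 + (-4 + f)*(8 + f) (Y(f) = -5 + (f - 4)*(f + 8) = -5 + (-4 + f)*(8 + f))
I(H) = 1/(-32 + H) (I(H) = 1/(H + (-37 + 1**2 + 4*1)) = 1/(H + (-37 + 1 + 4)) = 1/(H - 32) = 1/(-32 + H))
I(B(-6))/(-70549) = 1/(-32 - 6*(-70549)) = -1/70549/(-38) = -1/38*(-1/70549) = 1/2680862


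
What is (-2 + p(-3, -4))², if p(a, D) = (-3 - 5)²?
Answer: 3844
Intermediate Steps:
p(a, D) = 64 (p(a, D) = (-8)² = 64)
(-2 + p(-3, -4))² = (-2 + 64)² = 62² = 3844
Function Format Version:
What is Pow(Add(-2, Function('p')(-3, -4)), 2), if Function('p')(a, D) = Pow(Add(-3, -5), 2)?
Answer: 3844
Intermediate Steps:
Function('p')(a, D) = 64 (Function('p')(a, D) = Pow(-8, 2) = 64)
Pow(Add(-2, Function('p')(-3, -4)), 2) = Pow(Add(-2, 64), 2) = Pow(62, 2) = 3844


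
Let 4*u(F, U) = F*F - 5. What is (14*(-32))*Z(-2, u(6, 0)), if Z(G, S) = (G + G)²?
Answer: -7168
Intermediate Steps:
u(F, U) = -5/4 + F²/4 (u(F, U) = (F*F - 5)/4 = (F² - 5)/4 = (-5 + F²)/4 = -5/4 + F²/4)
Z(G, S) = 4*G² (Z(G, S) = (2*G)² = 4*G²)
(14*(-32))*Z(-2, u(6, 0)) = (14*(-32))*(4*(-2)²) = -1792*4 = -448*16 = -7168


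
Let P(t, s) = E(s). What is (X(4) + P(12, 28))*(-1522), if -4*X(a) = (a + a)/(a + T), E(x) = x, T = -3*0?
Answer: -41855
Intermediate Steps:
T = 0
X(a) = -1/2 (X(a) = -(a + a)/(4*(a + 0)) = -2*a/(4*a) = -1/4*2 = -1/2)
P(t, s) = s
(X(4) + P(12, 28))*(-1522) = (-1/2 + 28)*(-1522) = (55/2)*(-1522) = -41855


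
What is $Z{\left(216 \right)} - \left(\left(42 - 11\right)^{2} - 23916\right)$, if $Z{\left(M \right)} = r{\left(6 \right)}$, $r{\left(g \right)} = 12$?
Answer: $22967$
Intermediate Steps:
$Z{\left(M \right)} = 12$
$Z{\left(216 \right)} - \left(\left(42 - 11\right)^{2} - 23916\right) = 12 - \left(\left(42 - 11\right)^{2} - 23916\right) = 12 - \left(31^{2} - 23916\right) = 12 - \left(961 - 23916\right) = 12 - -22955 = 12 + 22955 = 22967$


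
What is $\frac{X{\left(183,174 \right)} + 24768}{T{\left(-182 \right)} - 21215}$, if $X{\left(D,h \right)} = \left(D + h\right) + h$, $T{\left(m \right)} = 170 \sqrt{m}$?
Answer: $- \frac{35781219}{30355735} - \frac{286722 i \sqrt{182}}{30355735} \approx -1.1787 - 0.12743 i$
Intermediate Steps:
$X{\left(D,h \right)} = D + 2 h$
$\frac{X{\left(183,174 \right)} + 24768}{T{\left(-182 \right)} - 21215} = \frac{\left(183 + 2 \cdot 174\right) + 24768}{170 \sqrt{-182} - 21215} = \frac{\left(183 + 348\right) + 24768}{170 i \sqrt{182} - 21215} = \frac{531 + 24768}{170 i \sqrt{182} - 21215} = \frac{25299}{-21215 + 170 i \sqrt{182}}$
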